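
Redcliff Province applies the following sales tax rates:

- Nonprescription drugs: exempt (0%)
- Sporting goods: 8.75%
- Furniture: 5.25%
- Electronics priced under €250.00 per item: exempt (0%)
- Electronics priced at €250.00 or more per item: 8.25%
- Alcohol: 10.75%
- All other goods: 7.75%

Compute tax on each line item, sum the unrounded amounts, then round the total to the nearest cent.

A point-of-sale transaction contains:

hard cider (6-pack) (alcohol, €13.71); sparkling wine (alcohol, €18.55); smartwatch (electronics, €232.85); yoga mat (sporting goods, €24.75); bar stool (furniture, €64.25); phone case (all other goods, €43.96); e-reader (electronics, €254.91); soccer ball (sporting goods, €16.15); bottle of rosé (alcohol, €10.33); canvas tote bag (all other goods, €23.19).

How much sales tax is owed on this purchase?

Hard cider (6-pack) €13.71: alcohol → 10.75% → €1.473825
Sparkling wine €18.55: alcohol → 10.75% → €1.994125
Smartwatch €232.85: electronics, under €250.00 → 0% → €0.00
Yoga mat €24.75: sporting goods → 8.75% → €2.165625
Bar stool €64.25: furniture → 5.25% → €3.373125
Phone case €43.96: all other goods → 7.75% → €3.4069
E-reader €254.91: electronics, €250.00 or more → 8.25% → €21.030075
Soccer ball €16.15: sporting goods → 8.75% → €1.413125
Bottle of rosé €10.33: alcohol → 10.75% → €1.110475
Canvas tote bag €23.19: all other goods → 7.75% → €1.797225
Unrounded tax sum = €37.7645 → €37.76

€37.76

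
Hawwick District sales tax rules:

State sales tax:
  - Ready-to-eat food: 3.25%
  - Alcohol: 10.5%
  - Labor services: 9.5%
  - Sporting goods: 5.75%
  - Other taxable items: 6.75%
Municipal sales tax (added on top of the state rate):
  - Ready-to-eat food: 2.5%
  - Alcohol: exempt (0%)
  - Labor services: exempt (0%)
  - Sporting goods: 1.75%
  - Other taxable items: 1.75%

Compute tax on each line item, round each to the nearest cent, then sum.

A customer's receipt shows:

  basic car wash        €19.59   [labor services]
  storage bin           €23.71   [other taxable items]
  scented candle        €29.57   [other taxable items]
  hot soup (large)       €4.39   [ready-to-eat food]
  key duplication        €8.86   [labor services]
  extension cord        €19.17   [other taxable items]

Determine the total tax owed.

Basic car wash €19.59: labor services → 9.5% + 0% municipal = 9.5% → €1.86
Storage bin €23.71: other taxable items → 6.75% + 1.75% municipal = 8.5% → €2.02
Scented candle €29.57: other taxable items → 6.75% + 1.75% municipal = 8.5% → €2.51
Hot soup (large) €4.39: ready-to-eat food → 3.25% + 2.5% municipal = 5.75% → €0.25
Key duplication €8.86: labor services → 9.5% + 0% municipal = 9.5% → €0.84
Extension cord €19.17: other taxable items → 6.75% + 1.75% municipal = 8.5% → €1.63
Total tax = €1.86 + €2.02 + €2.51 + €0.25 + €0.84 + €1.63 = €9.11

€9.11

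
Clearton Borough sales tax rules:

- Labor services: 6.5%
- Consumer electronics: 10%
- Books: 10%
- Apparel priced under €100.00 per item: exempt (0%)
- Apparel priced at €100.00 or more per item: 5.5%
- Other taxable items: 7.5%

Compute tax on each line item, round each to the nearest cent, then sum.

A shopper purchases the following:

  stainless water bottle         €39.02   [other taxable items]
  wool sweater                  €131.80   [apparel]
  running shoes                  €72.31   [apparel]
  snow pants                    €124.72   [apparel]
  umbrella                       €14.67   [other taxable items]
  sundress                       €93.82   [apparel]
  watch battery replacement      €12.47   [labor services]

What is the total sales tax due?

€18.95

Stainless water bottle €39.02: other taxable items → 7.5% → €2.93
Wool sweater €131.80: apparel, €100.00 or more → 5.5% → €7.25
Running shoes €72.31: apparel, under €100.00 → 0% → €0.00
Snow pants €124.72: apparel, €100.00 or more → 5.5% → €6.86
Umbrella €14.67: other taxable items → 7.5% → €1.10
Sundress €93.82: apparel, under €100.00 → 0% → €0.00
Watch battery replacement €12.47: labor services → 6.5% → €0.81
Total tax = €2.93 + €7.25 + €6.86 + €1.10 + €0.81 = €18.95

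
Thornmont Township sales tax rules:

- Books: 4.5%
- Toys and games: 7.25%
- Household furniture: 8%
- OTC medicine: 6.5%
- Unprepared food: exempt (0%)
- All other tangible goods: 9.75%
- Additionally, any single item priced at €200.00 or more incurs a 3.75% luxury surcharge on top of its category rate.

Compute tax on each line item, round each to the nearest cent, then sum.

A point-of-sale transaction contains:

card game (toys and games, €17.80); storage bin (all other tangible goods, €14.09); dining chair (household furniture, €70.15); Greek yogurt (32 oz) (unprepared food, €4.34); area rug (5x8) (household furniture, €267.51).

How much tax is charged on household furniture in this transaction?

€37.04

Dining chair €70.15: household furniture → 8% → €5.61
Area rug (5x8) €267.51: household furniture → 8% + 3.75% surcharge = 11.75% → €31.43
Tax on household furniture = €5.61 + €31.43 = €37.04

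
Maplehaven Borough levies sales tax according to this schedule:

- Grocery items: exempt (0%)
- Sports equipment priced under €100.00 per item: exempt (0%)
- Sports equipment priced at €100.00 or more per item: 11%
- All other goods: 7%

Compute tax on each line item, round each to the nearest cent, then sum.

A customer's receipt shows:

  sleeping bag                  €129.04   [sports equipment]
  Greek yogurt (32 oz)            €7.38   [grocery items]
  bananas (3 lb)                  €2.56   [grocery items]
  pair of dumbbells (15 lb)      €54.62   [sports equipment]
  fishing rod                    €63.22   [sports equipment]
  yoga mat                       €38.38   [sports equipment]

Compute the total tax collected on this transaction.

Sleeping bag €129.04: sports equipment, €100.00 or more → 11% → €14.19
Greek yogurt (32 oz) €7.38: grocery items → 0% → €0.00
Bananas (3 lb) €2.56: grocery items → 0% → €0.00
Pair of dumbbells (15 lb) €54.62: sports equipment, under €100.00 → 0% → €0.00
Fishing rod €63.22: sports equipment, under €100.00 → 0% → €0.00
Yoga mat €38.38: sports equipment, under €100.00 → 0% → €0.00
Total tax = €14.19

€14.19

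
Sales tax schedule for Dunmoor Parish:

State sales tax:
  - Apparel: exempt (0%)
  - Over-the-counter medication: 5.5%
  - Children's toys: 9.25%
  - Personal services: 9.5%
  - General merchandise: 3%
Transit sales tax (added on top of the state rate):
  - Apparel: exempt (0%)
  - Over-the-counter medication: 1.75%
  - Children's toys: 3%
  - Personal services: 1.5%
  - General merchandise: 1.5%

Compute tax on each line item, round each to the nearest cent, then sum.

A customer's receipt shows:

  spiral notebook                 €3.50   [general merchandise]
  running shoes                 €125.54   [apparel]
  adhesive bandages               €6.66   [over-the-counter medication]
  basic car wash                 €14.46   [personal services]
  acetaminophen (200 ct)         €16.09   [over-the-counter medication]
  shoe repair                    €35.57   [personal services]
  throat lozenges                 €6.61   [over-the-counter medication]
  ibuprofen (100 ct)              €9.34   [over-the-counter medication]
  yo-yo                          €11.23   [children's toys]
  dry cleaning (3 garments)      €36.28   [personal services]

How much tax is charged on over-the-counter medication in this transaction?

€2.81

Adhesive bandages €6.66: over-the-counter medication → 5.5% + 1.75% transit = 7.25% → €0.48
Acetaminophen (200 ct) €16.09: over-the-counter medication → 5.5% + 1.75% transit = 7.25% → €1.17
Throat lozenges €6.61: over-the-counter medication → 5.5% + 1.75% transit = 7.25% → €0.48
Ibuprofen (100 ct) €9.34: over-the-counter medication → 5.5% + 1.75% transit = 7.25% → €0.68
Tax on over-the-counter medication = €0.48 + €1.17 + €0.48 + €0.68 = €2.81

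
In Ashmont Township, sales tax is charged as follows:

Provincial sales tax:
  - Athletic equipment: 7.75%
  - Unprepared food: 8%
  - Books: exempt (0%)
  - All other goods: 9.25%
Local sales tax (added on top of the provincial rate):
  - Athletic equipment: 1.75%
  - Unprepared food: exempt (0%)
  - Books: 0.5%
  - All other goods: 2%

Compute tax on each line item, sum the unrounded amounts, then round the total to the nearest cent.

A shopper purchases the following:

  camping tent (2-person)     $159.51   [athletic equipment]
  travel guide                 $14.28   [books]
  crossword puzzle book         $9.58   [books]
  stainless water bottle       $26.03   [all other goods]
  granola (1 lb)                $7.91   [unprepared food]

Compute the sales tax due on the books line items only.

Travel guide $14.28: books → 0% + 0.5% local = 0.5% → $0.0714
Crossword puzzle book $9.58: books → 0% + 0.5% local = 0.5% → $0.0479
Tax on books: unrounded sum = $0.1193 → $0.12

$0.12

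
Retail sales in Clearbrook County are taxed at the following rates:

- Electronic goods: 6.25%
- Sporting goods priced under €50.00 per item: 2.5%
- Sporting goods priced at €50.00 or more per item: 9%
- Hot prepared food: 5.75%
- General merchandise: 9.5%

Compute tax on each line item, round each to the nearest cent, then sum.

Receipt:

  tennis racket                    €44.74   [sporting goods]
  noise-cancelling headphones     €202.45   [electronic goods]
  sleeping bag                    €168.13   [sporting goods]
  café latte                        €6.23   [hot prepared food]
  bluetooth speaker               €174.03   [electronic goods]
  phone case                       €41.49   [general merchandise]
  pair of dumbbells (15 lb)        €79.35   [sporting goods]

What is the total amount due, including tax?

€767.64

Tennis racket €44.74: sporting goods, under €50.00 → 2.5% → €1.12
Noise-cancelling headphones €202.45: electronic goods → 6.25% → €12.65
Sleeping bag €168.13: sporting goods, €50.00 or more → 9% → €15.13
Café latte €6.23: hot prepared food → 5.75% → €0.36
Bluetooth speaker €174.03: electronic goods → 6.25% → €10.88
Phone case €41.49: general merchandise → 9.5% → €3.94
Pair of dumbbells (15 lb) €79.35: sporting goods, €50.00 or more → 9% → €7.14
Subtotal = €716.42; tax = €51.22; total due = €767.64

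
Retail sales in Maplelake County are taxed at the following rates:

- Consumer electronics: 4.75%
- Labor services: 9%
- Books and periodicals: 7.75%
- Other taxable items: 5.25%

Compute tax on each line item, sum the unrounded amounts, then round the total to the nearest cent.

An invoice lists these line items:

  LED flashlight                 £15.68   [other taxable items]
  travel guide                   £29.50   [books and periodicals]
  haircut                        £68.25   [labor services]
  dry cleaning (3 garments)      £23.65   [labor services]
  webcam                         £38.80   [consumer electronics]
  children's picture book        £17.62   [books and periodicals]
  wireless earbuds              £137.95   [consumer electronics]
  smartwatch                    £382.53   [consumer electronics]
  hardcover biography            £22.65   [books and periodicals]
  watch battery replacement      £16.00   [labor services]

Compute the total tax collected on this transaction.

£42.51

LED flashlight £15.68: other taxable items → 5.25% → £0.8232
Travel guide £29.50: books and periodicals → 7.75% → £2.28625
Haircut £68.25: labor services → 9% → £6.1425
Dry cleaning (3 garments) £23.65: labor services → 9% → £2.1285
Webcam £38.80: consumer electronics → 4.75% → £1.843
Children's picture book £17.62: books and periodicals → 7.75% → £1.36555
Wireless earbuds £137.95: consumer electronics → 4.75% → £6.552625
Smartwatch £382.53: consumer electronics → 4.75% → £18.170175
Hardcover biography £22.65: books and periodicals → 7.75% → £1.755375
Watch battery replacement £16.00: labor services → 9% → £1.44
Unrounded tax sum = £42.507175 → £42.51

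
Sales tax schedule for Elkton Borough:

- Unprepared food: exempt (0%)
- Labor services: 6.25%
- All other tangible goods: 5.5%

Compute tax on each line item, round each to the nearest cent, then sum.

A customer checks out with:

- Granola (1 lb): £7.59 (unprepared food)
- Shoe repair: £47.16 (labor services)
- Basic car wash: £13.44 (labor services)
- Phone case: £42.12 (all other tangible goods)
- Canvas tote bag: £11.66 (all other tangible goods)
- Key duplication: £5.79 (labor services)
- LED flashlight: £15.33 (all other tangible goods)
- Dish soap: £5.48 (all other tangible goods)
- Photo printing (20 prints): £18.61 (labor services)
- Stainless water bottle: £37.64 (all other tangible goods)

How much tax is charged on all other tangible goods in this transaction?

Phone case £42.12: all other tangible goods → 5.5% → £2.32
Canvas tote bag £11.66: all other tangible goods → 5.5% → £0.64
LED flashlight £15.33: all other tangible goods → 5.5% → £0.84
Dish soap £5.48: all other tangible goods → 5.5% → £0.30
Stainless water bottle £37.64: all other tangible goods → 5.5% → £2.07
Tax on all other tangible goods = £2.32 + £0.64 + £0.84 + £0.30 + £2.07 = £6.17

£6.17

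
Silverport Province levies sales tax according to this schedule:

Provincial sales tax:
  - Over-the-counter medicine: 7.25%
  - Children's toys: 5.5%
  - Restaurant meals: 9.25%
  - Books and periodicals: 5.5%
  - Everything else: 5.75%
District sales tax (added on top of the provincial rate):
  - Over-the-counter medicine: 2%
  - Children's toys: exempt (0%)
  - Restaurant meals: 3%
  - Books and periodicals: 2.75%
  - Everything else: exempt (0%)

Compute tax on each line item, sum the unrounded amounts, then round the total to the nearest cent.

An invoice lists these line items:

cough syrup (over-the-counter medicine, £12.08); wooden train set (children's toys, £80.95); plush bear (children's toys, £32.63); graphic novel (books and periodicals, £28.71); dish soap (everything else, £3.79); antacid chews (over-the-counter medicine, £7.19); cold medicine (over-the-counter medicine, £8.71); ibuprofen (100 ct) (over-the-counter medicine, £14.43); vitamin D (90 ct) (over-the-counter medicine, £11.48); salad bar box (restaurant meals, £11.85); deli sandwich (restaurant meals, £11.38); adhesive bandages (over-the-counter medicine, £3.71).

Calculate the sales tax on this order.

£17.01

Cough syrup £12.08: over-the-counter medicine → 7.25% + 2% district = 9.25% → £1.1174
Wooden train set £80.95: children's toys → 5.5% + 0% district = 5.5% → £4.45225
Plush bear £32.63: children's toys → 5.5% + 0% district = 5.5% → £1.79465
Graphic novel £28.71: books and periodicals → 5.5% + 2.75% district = 8.25% → £2.368575
Dish soap £3.79: everything else → 5.75% + 0% district = 5.75% → £0.217925
Antacid chews £7.19: over-the-counter medicine → 7.25% + 2% district = 9.25% → £0.665075
Cold medicine £8.71: over-the-counter medicine → 7.25% + 2% district = 9.25% → £0.805675
Ibuprofen (100 ct) £14.43: over-the-counter medicine → 7.25% + 2% district = 9.25% → £1.334775
Vitamin D (90 ct) £11.48: over-the-counter medicine → 7.25% + 2% district = 9.25% → £1.0619
Salad bar box £11.85: restaurant meals → 9.25% + 3% district = 12.25% → £1.451625
Deli sandwich £11.38: restaurant meals → 9.25% + 3% district = 12.25% → £1.39405
Adhesive bandages £3.71: over-the-counter medicine → 7.25% + 2% district = 9.25% → £0.343175
Unrounded tax sum = £17.007075 → £17.01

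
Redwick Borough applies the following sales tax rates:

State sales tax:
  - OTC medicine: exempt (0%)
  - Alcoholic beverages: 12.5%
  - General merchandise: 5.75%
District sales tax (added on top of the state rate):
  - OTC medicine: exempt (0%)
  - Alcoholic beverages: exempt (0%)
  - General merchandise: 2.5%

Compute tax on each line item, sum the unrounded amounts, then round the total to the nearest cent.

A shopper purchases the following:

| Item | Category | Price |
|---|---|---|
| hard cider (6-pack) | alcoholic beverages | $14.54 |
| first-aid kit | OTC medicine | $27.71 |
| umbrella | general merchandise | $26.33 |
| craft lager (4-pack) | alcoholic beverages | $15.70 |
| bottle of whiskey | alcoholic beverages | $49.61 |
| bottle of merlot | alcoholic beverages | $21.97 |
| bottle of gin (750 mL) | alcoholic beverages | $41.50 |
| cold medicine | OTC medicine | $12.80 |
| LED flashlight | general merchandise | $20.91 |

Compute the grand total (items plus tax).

$252.88

Hard cider (6-pack) $14.54: alcoholic beverages → 12.5% + 0% district = 12.5% → $1.8175
First-aid kit $27.71: OTC medicine → 0% + 0% district = 0% → $0.00
Umbrella $26.33: general merchandise → 5.75% + 2.5% district = 8.25% → $2.172225
Craft lager (4-pack) $15.70: alcoholic beverages → 12.5% + 0% district = 12.5% → $1.9625
Bottle of whiskey $49.61: alcoholic beverages → 12.5% + 0% district = 12.5% → $6.20125
Bottle of merlot $21.97: alcoholic beverages → 12.5% + 0% district = 12.5% → $2.74625
Bottle of gin (750 mL) $41.50: alcoholic beverages → 12.5% + 0% district = 12.5% → $5.1875
Cold medicine $12.80: OTC medicine → 0% + 0% district = 0% → $0.00
LED flashlight $20.91: general merchandise → 5.75% + 2.5% district = 8.25% → $1.725075
Subtotal = $231.07; unrounded tax = $21.8123 → $21.81; total due = $252.88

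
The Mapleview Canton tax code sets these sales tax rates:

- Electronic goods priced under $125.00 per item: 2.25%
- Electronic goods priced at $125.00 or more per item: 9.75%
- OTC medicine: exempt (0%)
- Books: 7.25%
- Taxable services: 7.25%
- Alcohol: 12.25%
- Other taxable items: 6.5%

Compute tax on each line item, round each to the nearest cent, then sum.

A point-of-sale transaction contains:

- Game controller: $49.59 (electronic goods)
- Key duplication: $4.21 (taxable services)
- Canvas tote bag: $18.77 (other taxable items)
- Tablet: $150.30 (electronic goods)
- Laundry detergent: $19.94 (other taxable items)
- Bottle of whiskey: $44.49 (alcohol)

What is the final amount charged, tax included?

$311.35

Game controller $49.59: electronic goods, under $125.00 → 2.25% → $1.12
Key duplication $4.21: taxable services → 7.25% → $0.31
Canvas tote bag $18.77: other taxable items → 6.5% → $1.22
Tablet $150.30: electronic goods, $125.00 or more → 9.75% → $14.65
Laundry detergent $19.94: other taxable items → 6.5% → $1.30
Bottle of whiskey $44.49: alcohol → 12.25% → $5.45
Subtotal = $287.30; tax = $24.05; total due = $311.35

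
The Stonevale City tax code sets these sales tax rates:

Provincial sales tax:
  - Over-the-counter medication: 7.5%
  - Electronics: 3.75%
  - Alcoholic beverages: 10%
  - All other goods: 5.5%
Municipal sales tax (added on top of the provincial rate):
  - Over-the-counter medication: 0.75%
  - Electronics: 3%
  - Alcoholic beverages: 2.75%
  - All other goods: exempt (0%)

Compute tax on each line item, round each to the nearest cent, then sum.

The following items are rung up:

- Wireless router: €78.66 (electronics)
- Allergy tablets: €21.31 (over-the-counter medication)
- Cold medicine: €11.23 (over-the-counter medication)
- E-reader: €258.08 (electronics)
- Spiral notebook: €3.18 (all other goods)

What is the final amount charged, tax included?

€398.05

Wireless router €78.66: electronics → 3.75% + 3% municipal = 6.75% → €5.31
Allergy tablets €21.31: over-the-counter medication → 7.5% + 0.75% municipal = 8.25% → €1.76
Cold medicine €11.23: over-the-counter medication → 7.5% + 0.75% municipal = 8.25% → €0.93
E-reader €258.08: electronics → 3.75% + 3% municipal = 6.75% → €17.42
Spiral notebook €3.18: all other goods → 5.5% + 0% municipal = 5.5% → €0.17
Subtotal = €372.46; tax = €25.59; total due = €398.05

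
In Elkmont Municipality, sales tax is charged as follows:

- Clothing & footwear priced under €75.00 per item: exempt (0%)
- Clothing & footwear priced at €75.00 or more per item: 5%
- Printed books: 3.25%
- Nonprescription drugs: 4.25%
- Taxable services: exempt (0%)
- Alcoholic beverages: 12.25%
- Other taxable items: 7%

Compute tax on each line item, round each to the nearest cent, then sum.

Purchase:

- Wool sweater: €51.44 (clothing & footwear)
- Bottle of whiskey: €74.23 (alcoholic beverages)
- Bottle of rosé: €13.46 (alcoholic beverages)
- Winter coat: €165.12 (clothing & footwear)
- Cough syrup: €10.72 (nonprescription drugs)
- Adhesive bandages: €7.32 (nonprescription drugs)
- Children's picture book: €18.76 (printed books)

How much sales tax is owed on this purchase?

€20.38

Wool sweater €51.44: clothing & footwear, under €75.00 → 0% → €0.00
Bottle of whiskey €74.23: alcoholic beverages → 12.25% → €9.09
Bottle of rosé €13.46: alcoholic beverages → 12.25% → €1.65
Winter coat €165.12: clothing & footwear, €75.00 or more → 5% → €8.26
Cough syrup €10.72: nonprescription drugs → 4.25% → €0.46
Adhesive bandages €7.32: nonprescription drugs → 4.25% → €0.31
Children's picture book €18.76: printed books → 3.25% → €0.61
Total tax = €9.09 + €1.65 + €8.26 + €0.46 + €0.31 + €0.61 = €20.38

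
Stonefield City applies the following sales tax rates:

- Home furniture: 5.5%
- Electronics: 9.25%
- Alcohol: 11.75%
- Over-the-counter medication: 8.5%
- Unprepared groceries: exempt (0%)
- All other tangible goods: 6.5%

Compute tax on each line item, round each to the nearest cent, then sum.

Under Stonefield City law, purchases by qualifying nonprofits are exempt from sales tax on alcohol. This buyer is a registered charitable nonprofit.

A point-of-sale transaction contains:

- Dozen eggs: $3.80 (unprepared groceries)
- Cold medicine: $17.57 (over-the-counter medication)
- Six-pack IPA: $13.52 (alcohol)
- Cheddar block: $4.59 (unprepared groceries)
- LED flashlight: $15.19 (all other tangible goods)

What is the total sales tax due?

Dozen eggs $3.80: unprepared groceries → 0% → $0.00
Cold medicine $17.57: over-the-counter medication → 8.5% → $1.49
Six-pack IPA $13.52: alcohol, buyer-exempt → 0% → $0.00
Cheddar block $4.59: unprepared groceries → 0% → $0.00
LED flashlight $15.19: all other tangible goods → 6.5% → $0.99
Total tax = $1.49 + $0.99 = $2.48

$2.48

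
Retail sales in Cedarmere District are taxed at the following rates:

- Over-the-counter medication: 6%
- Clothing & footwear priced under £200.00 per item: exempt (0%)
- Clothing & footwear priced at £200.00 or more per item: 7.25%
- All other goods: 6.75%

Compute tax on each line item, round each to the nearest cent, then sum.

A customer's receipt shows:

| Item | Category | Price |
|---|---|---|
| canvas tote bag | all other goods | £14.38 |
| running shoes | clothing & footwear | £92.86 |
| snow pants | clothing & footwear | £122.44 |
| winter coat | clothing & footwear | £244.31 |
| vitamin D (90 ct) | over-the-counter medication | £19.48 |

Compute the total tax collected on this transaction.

£19.85

Canvas tote bag £14.38: all other goods → 6.75% → £0.97
Running shoes £92.86: clothing & footwear, under £200.00 → 0% → £0.00
Snow pants £122.44: clothing & footwear, under £200.00 → 0% → £0.00
Winter coat £244.31: clothing & footwear, £200.00 or more → 7.25% → £17.71
Vitamin D (90 ct) £19.48: over-the-counter medication → 6% → £1.17
Total tax = £0.97 + £17.71 + £1.17 = £19.85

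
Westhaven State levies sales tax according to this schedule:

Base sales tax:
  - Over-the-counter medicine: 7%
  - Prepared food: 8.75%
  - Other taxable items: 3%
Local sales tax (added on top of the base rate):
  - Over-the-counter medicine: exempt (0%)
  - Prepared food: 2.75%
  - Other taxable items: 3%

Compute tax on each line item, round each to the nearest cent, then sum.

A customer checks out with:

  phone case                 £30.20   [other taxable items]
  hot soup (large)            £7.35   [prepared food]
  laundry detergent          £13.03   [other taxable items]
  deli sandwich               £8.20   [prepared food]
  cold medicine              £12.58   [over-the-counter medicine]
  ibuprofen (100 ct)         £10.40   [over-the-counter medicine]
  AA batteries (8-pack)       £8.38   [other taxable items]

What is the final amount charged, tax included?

£96.63

Phone case £30.20: other taxable items → 3% + 3% local = 6% → £1.81
Hot soup (large) £7.35: prepared food → 8.75% + 2.75% local = 11.5% → £0.85
Laundry detergent £13.03: other taxable items → 3% + 3% local = 6% → £0.78
Deli sandwich £8.20: prepared food → 8.75% + 2.75% local = 11.5% → £0.94
Cold medicine £12.58: over-the-counter medicine → 7% + 0% local = 7% → £0.88
Ibuprofen (100 ct) £10.40: over-the-counter medicine → 7% + 0% local = 7% → £0.73
AA batteries (8-pack) £8.38: other taxable items → 3% + 3% local = 6% → £0.50
Subtotal = £90.14; tax = £6.49; total due = £96.63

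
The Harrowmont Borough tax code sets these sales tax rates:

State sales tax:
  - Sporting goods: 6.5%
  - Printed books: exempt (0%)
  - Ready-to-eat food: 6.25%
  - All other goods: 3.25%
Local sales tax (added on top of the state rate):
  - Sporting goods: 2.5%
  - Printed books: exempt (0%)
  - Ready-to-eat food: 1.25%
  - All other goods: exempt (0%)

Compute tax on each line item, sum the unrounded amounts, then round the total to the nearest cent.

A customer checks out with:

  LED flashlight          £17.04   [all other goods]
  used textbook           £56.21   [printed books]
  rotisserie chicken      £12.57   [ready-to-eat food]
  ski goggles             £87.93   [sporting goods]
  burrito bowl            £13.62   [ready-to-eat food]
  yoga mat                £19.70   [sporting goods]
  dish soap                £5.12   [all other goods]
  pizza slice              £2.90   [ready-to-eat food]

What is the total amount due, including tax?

£227.68

LED flashlight £17.04: all other goods → 3.25% + 0% local = 3.25% → £0.5538
Used textbook £56.21: printed books → 0% + 0% local = 0% → £0.00
Rotisserie chicken £12.57: ready-to-eat food → 6.25% + 1.25% local = 7.5% → £0.94275
Ski goggles £87.93: sporting goods → 6.5% + 2.5% local = 9% → £7.9137
Burrito bowl £13.62: ready-to-eat food → 6.25% + 1.25% local = 7.5% → £1.0215
Yoga mat £19.70: sporting goods → 6.5% + 2.5% local = 9% → £1.773
Dish soap £5.12: all other goods → 3.25% + 0% local = 3.25% → £0.1664
Pizza slice £2.90: ready-to-eat food → 6.25% + 1.25% local = 7.5% → £0.2175
Subtotal = £215.09; unrounded tax = £12.58865 → £12.59; total due = £227.68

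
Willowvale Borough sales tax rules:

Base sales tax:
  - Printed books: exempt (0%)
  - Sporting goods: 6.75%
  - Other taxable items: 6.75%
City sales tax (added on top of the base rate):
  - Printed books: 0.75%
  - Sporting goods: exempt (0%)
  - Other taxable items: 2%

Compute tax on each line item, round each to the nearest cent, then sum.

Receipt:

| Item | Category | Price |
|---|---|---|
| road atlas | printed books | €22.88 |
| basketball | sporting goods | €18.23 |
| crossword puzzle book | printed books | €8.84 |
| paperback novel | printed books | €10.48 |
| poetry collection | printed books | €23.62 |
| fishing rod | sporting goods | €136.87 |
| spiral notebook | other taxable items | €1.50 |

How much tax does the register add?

€11.10

Road atlas €22.88: printed books → 0% + 0.75% city = 0.75% → €0.17
Basketball €18.23: sporting goods → 6.75% + 0% city = 6.75% → €1.23
Crossword puzzle book €8.84: printed books → 0% + 0.75% city = 0.75% → €0.07
Paperback novel €10.48: printed books → 0% + 0.75% city = 0.75% → €0.08
Poetry collection €23.62: printed books → 0% + 0.75% city = 0.75% → €0.18
Fishing rod €136.87: sporting goods → 6.75% + 0% city = 6.75% → €9.24
Spiral notebook €1.50: other taxable items → 6.75% + 2% city = 8.75% → €0.13
Total tax = €0.17 + €1.23 + €0.07 + €0.08 + €0.18 + €9.24 + €0.13 = €11.10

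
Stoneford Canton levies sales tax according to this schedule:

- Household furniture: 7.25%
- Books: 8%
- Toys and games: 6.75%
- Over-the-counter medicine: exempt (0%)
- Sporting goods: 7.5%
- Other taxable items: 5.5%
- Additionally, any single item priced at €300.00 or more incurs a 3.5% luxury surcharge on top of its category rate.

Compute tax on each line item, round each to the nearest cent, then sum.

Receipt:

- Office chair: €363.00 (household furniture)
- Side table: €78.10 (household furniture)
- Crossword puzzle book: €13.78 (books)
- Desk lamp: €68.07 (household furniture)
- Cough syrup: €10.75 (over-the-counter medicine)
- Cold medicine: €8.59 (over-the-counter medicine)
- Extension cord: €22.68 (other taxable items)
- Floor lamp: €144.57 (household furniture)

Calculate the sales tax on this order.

€62.45

Office chair €363.00: household furniture → 7.25% + 3.5% surcharge = 10.75% → €39.02
Side table €78.10: household furniture → 7.25% → €5.66
Crossword puzzle book €13.78: books → 8% → €1.10
Desk lamp €68.07: household furniture → 7.25% → €4.94
Cough syrup €10.75: over-the-counter medicine → 0% → €0.00
Cold medicine €8.59: over-the-counter medicine → 0% → €0.00
Extension cord €22.68: other taxable items → 5.5% → €1.25
Floor lamp €144.57: household furniture → 7.25% → €10.48
Total tax = €39.02 + €5.66 + €1.10 + €4.94 + €1.25 + €10.48 = €62.45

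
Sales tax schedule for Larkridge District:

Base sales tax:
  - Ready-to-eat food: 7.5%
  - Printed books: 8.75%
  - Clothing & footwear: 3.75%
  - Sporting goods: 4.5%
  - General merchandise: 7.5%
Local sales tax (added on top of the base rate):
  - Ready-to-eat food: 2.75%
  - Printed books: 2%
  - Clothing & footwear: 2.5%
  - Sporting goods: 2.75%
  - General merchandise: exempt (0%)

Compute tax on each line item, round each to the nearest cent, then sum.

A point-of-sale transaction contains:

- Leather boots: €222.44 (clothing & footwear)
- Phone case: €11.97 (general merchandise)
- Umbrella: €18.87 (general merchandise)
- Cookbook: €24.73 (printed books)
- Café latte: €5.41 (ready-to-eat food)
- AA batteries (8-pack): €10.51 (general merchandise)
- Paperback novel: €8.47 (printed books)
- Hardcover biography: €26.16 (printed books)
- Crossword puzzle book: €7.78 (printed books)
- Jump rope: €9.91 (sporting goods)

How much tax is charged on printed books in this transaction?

€7.22

Cookbook €24.73: printed books → 8.75% + 2% local = 10.75% → €2.66
Paperback novel €8.47: printed books → 8.75% + 2% local = 10.75% → €0.91
Hardcover biography €26.16: printed books → 8.75% + 2% local = 10.75% → €2.81
Crossword puzzle book €7.78: printed books → 8.75% + 2% local = 10.75% → €0.84
Tax on printed books = €2.66 + €0.91 + €2.81 + €0.84 = €7.22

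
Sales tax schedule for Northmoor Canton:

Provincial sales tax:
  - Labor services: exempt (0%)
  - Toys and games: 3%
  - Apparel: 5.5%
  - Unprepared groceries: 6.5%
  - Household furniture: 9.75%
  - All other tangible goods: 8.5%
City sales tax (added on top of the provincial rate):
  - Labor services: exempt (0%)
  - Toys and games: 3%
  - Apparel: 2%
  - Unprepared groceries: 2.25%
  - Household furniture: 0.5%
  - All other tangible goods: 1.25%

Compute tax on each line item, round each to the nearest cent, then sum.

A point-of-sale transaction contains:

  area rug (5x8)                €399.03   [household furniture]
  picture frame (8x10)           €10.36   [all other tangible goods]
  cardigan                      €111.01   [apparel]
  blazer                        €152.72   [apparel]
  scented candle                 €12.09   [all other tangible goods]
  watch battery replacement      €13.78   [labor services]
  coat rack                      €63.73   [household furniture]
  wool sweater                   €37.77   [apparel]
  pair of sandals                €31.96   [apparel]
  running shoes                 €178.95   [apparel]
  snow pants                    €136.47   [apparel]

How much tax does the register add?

Area rug (5x8) €399.03: household furniture → 9.75% + 0.5% city = 10.25% → €40.90
Picture frame (8x10) €10.36: all other tangible goods → 8.5% + 1.25% city = 9.75% → €1.01
Cardigan €111.01: apparel → 5.5% + 2% city = 7.5% → €8.33
Blazer €152.72: apparel → 5.5% + 2% city = 7.5% → €11.45
Scented candle €12.09: all other tangible goods → 8.5% + 1.25% city = 9.75% → €1.18
Watch battery replacement €13.78: labor services → 0% + 0% city = 0% → €0.00
Coat rack €63.73: household furniture → 9.75% + 0.5% city = 10.25% → €6.53
Wool sweater €37.77: apparel → 5.5% + 2% city = 7.5% → €2.83
Pair of sandals €31.96: apparel → 5.5% + 2% city = 7.5% → €2.40
Running shoes €178.95: apparel → 5.5% + 2% city = 7.5% → €13.42
Snow pants €136.47: apparel → 5.5% + 2% city = 7.5% → €10.24
Total tax = €40.90 + €1.01 + €8.33 + €11.45 + €1.18 + €6.53 + €2.83 + €2.40 + €13.42 + €10.24 = €98.29

€98.29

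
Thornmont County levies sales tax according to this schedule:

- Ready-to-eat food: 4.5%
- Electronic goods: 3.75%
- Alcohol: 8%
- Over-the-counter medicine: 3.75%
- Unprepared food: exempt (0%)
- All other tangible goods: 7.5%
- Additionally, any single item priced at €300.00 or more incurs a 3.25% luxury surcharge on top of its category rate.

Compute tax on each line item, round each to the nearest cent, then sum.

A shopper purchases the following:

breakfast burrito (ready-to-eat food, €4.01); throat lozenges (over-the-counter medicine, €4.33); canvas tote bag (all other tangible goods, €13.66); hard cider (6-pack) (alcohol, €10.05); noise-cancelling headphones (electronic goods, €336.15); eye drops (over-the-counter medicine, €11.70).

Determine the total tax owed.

€26.13

Breakfast burrito €4.01: ready-to-eat food → 4.5% → €0.18
Throat lozenges €4.33: over-the-counter medicine → 3.75% → €0.16
Canvas tote bag €13.66: all other tangible goods → 7.5% → €1.02
Hard cider (6-pack) €10.05: alcohol → 8% → €0.80
Noise-cancelling headphones €336.15: electronic goods → 3.75% + 3.25% surcharge = 7% → €23.53
Eye drops €11.70: over-the-counter medicine → 3.75% → €0.44
Total tax = €0.18 + €0.16 + €1.02 + €0.80 + €23.53 + €0.44 = €26.13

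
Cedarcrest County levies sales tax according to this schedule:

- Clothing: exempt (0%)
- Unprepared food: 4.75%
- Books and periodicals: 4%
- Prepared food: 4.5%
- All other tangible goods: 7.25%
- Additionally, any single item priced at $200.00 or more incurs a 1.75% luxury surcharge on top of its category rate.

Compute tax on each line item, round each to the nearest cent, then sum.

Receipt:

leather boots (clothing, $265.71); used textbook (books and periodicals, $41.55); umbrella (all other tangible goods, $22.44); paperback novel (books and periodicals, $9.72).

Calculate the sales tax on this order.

$8.33

Leather boots $265.71: clothing → 0% + 1.75% surcharge = 1.75% → $4.65
Used textbook $41.55: books and periodicals → 4% → $1.66
Umbrella $22.44: all other tangible goods → 7.25% → $1.63
Paperback novel $9.72: books and periodicals → 4% → $0.39
Total tax = $4.65 + $1.66 + $1.63 + $0.39 = $8.33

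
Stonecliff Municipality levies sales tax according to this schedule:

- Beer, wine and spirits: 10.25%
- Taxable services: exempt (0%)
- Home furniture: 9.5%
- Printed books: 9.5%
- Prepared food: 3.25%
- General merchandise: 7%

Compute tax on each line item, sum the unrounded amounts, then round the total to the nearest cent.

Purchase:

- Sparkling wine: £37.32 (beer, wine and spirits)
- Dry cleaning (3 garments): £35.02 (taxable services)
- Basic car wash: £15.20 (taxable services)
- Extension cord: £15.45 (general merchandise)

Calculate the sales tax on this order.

Sparkling wine £37.32: beer, wine and spirits → 10.25% → £3.8253
Dry cleaning (3 garments) £35.02: taxable services → 0% → £0.00
Basic car wash £15.20: taxable services → 0% → £0.00
Extension cord £15.45: general merchandise → 7% → £1.0815
Unrounded tax sum = £4.9068 → £4.91

£4.91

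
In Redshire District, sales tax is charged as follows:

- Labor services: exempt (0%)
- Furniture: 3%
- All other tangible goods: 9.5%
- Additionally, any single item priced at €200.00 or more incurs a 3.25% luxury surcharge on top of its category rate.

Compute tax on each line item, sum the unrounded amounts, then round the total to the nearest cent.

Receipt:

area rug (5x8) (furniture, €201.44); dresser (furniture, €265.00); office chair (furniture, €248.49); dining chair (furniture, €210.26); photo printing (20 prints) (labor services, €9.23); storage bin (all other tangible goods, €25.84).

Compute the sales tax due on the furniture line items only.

€57.82

Area rug (5x8) €201.44: furniture → 3% + 3.25% surcharge = 6.25% → €12.59
Dresser €265.00: furniture → 3% + 3.25% surcharge = 6.25% → €16.5625
Office chair €248.49: furniture → 3% + 3.25% surcharge = 6.25% → €15.530625
Dining chair €210.26: furniture → 3% + 3.25% surcharge = 6.25% → €13.14125
Tax on furniture: unrounded sum = €57.824375 → €57.82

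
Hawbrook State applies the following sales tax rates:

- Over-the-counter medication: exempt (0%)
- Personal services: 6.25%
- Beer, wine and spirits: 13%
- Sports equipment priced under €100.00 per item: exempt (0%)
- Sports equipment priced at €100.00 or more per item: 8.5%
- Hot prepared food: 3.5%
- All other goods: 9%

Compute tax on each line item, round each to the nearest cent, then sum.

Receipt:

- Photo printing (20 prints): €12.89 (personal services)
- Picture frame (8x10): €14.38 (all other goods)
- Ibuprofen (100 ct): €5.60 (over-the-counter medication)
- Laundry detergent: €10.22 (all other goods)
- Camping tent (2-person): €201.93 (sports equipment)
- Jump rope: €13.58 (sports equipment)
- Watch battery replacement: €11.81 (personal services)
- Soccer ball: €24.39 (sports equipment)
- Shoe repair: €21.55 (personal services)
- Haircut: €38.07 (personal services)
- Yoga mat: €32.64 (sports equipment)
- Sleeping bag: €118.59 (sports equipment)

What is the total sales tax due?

€34.73

Photo printing (20 prints) €12.89: personal services → 6.25% → €0.81
Picture frame (8x10) €14.38: all other goods → 9% → €1.29
Ibuprofen (100 ct) €5.60: over-the-counter medication → 0% → €0.00
Laundry detergent €10.22: all other goods → 9% → €0.92
Camping tent (2-person) €201.93: sports equipment, €100.00 or more → 8.5% → €17.16
Jump rope €13.58: sports equipment, under €100.00 → 0% → €0.00
Watch battery replacement €11.81: personal services → 6.25% → €0.74
Soccer ball €24.39: sports equipment, under €100.00 → 0% → €0.00
Shoe repair €21.55: personal services → 6.25% → €1.35
Haircut €38.07: personal services → 6.25% → €2.38
Yoga mat €32.64: sports equipment, under €100.00 → 0% → €0.00
Sleeping bag €118.59: sports equipment, €100.00 or more → 8.5% → €10.08
Total tax = €0.81 + €1.29 + €0.92 + €17.16 + €0.74 + €1.35 + €2.38 + €10.08 = €34.73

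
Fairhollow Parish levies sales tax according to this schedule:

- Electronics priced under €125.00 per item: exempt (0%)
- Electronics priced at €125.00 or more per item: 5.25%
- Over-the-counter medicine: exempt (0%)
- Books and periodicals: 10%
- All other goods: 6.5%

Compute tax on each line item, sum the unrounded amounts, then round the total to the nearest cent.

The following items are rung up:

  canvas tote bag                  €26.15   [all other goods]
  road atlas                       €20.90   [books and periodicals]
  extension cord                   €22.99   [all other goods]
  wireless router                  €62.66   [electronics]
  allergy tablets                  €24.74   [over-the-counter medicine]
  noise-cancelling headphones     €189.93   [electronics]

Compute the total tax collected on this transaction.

Canvas tote bag €26.15: all other goods → 6.5% → €1.69975
Road atlas €20.90: books and periodicals → 10% → €2.09
Extension cord €22.99: all other goods → 6.5% → €1.49435
Wireless router €62.66: electronics, under €125.00 → 0% → €0.00
Allergy tablets €24.74: over-the-counter medicine → 0% → €0.00
Noise-cancelling headphones €189.93: electronics, €125.00 or more → 5.25% → €9.971325
Unrounded tax sum = €15.255425 → €15.26

€15.26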